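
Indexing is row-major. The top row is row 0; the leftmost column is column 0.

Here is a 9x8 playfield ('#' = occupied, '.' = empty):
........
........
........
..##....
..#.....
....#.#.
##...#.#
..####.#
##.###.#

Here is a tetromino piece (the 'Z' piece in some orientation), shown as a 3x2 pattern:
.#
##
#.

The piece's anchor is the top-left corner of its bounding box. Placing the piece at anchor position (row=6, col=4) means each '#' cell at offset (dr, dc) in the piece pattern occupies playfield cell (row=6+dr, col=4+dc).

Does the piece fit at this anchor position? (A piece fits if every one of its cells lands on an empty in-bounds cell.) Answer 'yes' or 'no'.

Check each piece cell at anchor (6, 4):
  offset (0,1) -> (6,5): occupied ('#') -> FAIL
  offset (1,0) -> (7,4): occupied ('#') -> FAIL
  offset (1,1) -> (7,5): occupied ('#') -> FAIL
  offset (2,0) -> (8,4): occupied ('#') -> FAIL
All cells valid: no

Answer: no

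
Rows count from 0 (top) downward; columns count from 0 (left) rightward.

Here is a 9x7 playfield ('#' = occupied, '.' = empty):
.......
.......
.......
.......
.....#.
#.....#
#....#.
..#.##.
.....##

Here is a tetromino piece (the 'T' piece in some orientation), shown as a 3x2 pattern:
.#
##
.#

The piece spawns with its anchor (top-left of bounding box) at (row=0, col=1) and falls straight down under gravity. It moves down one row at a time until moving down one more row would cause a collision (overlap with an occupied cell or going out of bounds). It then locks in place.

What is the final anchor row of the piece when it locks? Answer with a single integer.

Spawn at (row=0, col=1). Try each row:
  row 0: fits
  row 1: fits
  row 2: fits
  row 3: fits
  row 4: fits
  row 5: blocked -> lock at row 4

Answer: 4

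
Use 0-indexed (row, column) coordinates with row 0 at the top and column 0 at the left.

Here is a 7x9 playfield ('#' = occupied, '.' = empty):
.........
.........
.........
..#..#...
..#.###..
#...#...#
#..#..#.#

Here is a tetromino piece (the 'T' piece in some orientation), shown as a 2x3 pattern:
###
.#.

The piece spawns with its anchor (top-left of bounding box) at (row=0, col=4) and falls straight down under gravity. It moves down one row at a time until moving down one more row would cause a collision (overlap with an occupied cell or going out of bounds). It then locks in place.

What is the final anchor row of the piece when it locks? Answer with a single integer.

Answer: 1

Derivation:
Spawn at (row=0, col=4). Try each row:
  row 0: fits
  row 1: fits
  row 2: blocked -> lock at row 1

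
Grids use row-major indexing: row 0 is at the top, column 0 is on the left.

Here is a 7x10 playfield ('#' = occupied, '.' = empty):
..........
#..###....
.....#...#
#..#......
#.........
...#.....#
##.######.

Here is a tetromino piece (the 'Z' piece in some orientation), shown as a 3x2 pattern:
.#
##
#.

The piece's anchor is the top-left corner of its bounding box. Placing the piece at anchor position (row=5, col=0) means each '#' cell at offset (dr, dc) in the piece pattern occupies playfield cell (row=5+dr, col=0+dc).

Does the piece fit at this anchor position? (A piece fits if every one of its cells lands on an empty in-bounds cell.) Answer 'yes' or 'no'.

Answer: no

Derivation:
Check each piece cell at anchor (5, 0):
  offset (0,1) -> (5,1): empty -> OK
  offset (1,0) -> (6,0): occupied ('#') -> FAIL
  offset (1,1) -> (6,1): occupied ('#') -> FAIL
  offset (2,0) -> (7,0): out of bounds -> FAIL
All cells valid: no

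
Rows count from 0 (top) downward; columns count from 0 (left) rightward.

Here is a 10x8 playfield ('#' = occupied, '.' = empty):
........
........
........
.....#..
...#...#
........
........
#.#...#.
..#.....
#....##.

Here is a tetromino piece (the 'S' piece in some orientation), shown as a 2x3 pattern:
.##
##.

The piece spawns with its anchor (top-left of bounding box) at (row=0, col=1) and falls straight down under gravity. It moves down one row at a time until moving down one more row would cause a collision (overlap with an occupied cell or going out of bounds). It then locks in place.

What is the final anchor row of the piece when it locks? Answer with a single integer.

Answer: 3

Derivation:
Spawn at (row=0, col=1). Try each row:
  row 0: fits
  row 1: fits
  row 2: fits
  row 3: fits
  row 4: blocked -> lock at row 3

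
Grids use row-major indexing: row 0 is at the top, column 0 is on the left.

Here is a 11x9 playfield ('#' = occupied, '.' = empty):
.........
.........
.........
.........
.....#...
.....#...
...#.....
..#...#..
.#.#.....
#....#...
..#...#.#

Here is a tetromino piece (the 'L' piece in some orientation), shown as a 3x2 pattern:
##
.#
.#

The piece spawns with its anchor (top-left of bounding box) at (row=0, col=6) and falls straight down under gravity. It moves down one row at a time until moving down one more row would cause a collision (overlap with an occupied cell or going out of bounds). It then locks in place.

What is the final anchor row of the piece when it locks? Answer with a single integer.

Spawn at (row=0, col=6). Try each row:
  row 0: fits
  row 1: fits
  row 2: fits
  row 3: fits
  row 4: fits
  row 5: fits
  row 6: fits
  row 7: blocked -> lock at row 6

Answer: 6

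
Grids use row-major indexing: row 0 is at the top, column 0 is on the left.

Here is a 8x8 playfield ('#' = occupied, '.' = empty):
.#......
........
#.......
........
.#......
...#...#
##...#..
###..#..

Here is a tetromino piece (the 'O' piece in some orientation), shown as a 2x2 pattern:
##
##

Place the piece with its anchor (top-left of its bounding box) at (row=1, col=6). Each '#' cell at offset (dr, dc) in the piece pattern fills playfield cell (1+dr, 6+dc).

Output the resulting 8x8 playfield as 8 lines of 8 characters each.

Answer: .#......
......##
#.....##
........
.#......
...#...#
##...#..
###..#..

Derivation:
Fill (1+0,6+0) = (1,6)
Fill (1+0,6+1) = (1,7)
Fill (1+1,6+0) = (2,6)
Fill (1+1,6+1) = (2,7)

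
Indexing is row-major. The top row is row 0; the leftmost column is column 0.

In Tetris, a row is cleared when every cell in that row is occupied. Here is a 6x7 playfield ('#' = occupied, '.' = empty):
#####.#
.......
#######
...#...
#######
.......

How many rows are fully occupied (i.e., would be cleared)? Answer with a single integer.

Check each row:
  row 0: 1 empty cell -> not full
  row 1: 7 empty cells -> not full
  row 2: 0 empty cells -> FULL (clear)
  row 3: 6 empty cells -> not full
  row 4: 0 empty cells -> FULL (clear)
  row 5: 7 empty cells -> not full
Total rows cleared: 2

Answer: 2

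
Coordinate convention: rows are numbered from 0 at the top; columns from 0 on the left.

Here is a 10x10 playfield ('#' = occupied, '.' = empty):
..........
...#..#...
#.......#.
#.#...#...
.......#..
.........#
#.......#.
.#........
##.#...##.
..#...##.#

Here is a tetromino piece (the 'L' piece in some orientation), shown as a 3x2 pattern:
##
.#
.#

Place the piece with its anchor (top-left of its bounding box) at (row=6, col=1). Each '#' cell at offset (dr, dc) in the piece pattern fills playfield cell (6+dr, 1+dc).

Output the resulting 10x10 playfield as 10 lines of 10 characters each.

Answer: ..........
...#..#...
#.......#.
#.#...#...
.......#..
.........#
###.....#.
.##.......
####...##.
..#...##.#

Derivation:
Fill (6+0,1+0) = (6,1)
Fill (6+0,1+1) = (6,2)
Fill (6+1,1+1) = (7,2)
Fill (6+2,1+1) = (8,2)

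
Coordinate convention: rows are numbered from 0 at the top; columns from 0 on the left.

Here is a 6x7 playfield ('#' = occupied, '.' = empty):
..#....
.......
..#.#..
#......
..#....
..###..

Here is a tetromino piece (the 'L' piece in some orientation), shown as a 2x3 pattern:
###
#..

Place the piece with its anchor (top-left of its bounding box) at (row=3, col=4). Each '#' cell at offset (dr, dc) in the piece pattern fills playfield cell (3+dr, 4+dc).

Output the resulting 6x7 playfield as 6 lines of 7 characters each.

Answer: ..#....
.......
..#.#..
#...###
..#.#..
..###..

Derivation:
Fill (3+0,4+0) = (3,4)
Fill (3+0,4+1) = (3,5)
Fill (3+0,4+2) = (3,6)
Fill (3+1,4+0) = (4,4)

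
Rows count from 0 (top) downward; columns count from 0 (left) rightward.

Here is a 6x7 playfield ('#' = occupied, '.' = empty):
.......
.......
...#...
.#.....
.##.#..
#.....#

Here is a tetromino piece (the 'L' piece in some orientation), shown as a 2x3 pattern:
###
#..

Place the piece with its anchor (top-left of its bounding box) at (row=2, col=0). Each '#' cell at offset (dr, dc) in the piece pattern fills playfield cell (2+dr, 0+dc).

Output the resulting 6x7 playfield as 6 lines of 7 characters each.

Answer: .......
.......
####...
##.....
.##.#..
#.....#

Derivation:
Fill (2+0,0+0) = (2,0)
Fill (2+0,0+1) = (2,1)
Fill (2+0,0+2) = (2,2)
Fill (2+1,0+0) = (3,0)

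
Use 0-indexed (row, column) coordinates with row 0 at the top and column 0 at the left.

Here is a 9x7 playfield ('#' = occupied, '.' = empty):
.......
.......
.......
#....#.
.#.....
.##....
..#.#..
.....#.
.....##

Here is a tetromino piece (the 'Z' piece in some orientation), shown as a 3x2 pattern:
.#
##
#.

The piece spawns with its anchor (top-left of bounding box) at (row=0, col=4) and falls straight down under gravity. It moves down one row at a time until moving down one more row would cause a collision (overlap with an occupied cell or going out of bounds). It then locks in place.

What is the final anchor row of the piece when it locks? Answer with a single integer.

Spawn at (row=0, col=4). Try each row:
  row 0: fits
  row 1: fits
  row 2: blocked -> lock at row 1

Answer: 1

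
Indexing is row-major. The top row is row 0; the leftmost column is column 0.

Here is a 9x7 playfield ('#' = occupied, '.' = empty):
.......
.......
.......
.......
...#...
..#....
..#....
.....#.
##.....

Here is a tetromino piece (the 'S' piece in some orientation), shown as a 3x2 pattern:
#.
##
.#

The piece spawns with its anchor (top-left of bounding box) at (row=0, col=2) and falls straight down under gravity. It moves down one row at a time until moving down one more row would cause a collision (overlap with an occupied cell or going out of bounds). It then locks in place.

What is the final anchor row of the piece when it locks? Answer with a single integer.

Spawn at (row=0, col=2). Try each row:
  row 0: fits
  row 1: fits
  row 2: blocked -> lock at row 1

Answer: 1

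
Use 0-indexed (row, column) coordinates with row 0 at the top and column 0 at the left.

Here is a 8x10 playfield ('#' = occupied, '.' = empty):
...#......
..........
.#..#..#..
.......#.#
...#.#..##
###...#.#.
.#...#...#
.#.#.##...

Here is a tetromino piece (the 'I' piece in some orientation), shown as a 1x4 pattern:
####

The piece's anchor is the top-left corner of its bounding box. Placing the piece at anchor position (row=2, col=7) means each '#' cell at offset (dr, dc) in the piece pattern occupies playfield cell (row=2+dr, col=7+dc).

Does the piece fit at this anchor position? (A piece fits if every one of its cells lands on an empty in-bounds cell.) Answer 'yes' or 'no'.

Check each piece cell at anchor (2, 7):
  offset (0,0) -> (2,7): occupied ('#') -> FAIL
  offset (0,1) -> (2,8): empty -> OK
  offset (0,2) -> (2,9): empty -> OK
  offset (0,3) -> (2,10): out of bounds -> FAIL
All cells valid: no

Answer: no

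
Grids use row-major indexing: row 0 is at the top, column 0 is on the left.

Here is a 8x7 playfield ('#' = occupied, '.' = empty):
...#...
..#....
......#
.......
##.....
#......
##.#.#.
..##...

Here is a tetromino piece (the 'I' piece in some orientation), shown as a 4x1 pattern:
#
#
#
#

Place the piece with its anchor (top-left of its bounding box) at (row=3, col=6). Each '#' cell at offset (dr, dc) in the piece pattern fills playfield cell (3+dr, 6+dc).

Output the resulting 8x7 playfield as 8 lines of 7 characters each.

Fill (3+0,6+0) = (3,6)
Fill (3+1,6+0) = (4,6)
Fill (3+2,6+0) = (5,6)
Fill (3+3,6+0) = (6,6)

Answer: ...#...
..#....
......#
......#
##....#
#.....#
##.#.##
..##...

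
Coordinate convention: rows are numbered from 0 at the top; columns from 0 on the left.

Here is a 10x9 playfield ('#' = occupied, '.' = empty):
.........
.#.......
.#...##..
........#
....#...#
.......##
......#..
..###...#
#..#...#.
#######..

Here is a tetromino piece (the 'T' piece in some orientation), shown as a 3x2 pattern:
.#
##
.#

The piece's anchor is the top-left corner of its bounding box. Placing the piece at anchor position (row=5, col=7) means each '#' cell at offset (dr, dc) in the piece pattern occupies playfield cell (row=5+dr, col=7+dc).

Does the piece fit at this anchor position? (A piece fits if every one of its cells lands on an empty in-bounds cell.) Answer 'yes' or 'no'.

Answer: no

Derivation:
Check each piece cell at anchor (5, 7):
  offset (0,1) -> (5,8): occupied ('#') -> FAIL
  offset (1,0) -> (6,7): empty -> OK
  offset (1,1) -> (6,8): empty -> OK
  offset (2,1) -> (7,8): occupied ('#') -> FAIL
All cells valid: no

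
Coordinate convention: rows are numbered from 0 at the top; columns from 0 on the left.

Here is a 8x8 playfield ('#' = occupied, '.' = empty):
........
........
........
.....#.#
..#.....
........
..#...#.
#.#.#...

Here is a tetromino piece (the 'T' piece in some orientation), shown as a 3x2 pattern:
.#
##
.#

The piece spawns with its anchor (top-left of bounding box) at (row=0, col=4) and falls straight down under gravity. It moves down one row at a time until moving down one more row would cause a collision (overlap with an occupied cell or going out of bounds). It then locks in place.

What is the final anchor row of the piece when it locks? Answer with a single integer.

Answer: 0

Derivation:
Spawn at (row=0, col=4). Try each row:
  row 0: fits
  row 1: blocked -> lock at row 0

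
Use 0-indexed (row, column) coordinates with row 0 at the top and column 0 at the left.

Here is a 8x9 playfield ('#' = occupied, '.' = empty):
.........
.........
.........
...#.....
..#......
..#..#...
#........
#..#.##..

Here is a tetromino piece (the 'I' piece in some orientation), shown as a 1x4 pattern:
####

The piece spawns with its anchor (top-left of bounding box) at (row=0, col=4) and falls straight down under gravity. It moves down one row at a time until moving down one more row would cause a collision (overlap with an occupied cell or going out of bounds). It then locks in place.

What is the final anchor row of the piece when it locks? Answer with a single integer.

Answer: 4

Derivation:
Spawn at (row=0, col=4). Try each row:
  row 0: fits
  row 1: fits
  row 2: fits
  row 3: fits
  row 4: fits
  row 5: blocked -> lock at row 4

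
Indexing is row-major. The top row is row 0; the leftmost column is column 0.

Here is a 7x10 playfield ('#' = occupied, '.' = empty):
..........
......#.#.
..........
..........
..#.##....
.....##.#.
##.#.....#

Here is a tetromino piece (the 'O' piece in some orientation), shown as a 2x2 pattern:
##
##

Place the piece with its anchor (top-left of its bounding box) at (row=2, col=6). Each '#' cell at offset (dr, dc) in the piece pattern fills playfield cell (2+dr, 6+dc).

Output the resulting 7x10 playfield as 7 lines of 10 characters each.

Fill (2+0,6+0) = (2,6)
Fill (2+0,6+1) = (2,7)
Fill (2+1,6+0) = (3,6)
Fill (2+1,6+1) = (3,7)

Answer: ..........
......#.#.
......##..
......##..
..#.##....
.....##.#.
##.#.....#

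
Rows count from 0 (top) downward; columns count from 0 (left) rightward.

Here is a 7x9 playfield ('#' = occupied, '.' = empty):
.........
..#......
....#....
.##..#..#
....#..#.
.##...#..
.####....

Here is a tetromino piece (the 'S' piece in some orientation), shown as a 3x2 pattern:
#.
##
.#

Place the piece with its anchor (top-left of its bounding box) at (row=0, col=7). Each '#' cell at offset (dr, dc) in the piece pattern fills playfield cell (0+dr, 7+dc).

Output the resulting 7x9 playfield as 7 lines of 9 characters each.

Fill (0+0,7+0) = (0,7)
Fill (0+1,7+0) = (1,7)
Fill (0+1,7+1) = (1,8)
Fill (0+2,7+1) = (2,8)

Answer: .......#.
..#....##
....#...#
.##..#..#
....#..#.
.##...#..
.####....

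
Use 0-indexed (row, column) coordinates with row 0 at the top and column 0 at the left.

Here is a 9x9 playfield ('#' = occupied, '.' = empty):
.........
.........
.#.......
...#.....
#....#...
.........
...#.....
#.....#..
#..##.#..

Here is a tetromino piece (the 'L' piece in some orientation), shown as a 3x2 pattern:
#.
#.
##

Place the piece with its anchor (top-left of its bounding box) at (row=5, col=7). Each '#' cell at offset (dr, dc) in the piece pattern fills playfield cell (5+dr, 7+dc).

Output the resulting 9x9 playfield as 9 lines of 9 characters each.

Answer: .........
.........
.#.......
...#.....
#....#...
.......#.
...#...#.
#.....###
#..##.#..

Derivation:
Fill (5+0,7+0) = (5,7)
Fill (5+1,7+0) = (6,7)
Fill (5+2,7+0) = (7,7)
Fill (5+2,7+1) = (7,8)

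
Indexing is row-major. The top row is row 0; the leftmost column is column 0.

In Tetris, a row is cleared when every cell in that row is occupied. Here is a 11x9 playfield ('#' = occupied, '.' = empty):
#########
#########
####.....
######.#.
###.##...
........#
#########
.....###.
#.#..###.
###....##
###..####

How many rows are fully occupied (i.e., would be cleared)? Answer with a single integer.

Answer: 3

Derivation:
Check each row:
  row 0: 0 empty cells -> FULL (clear)
  row 1: 0 empty cells -> FULL (clear)
  row 2: 5 empty cells -> not full
  row 3: 2 empty cells -> not full
  row 4: 4 empty cells -> not full
  row 5: 8 empty cells -> not full
  row 6: 0 empty cells -> FULL (clear)
  row 7: 6 empty cells -> not full
  row 8: 4 empty cells -> not full
  row 9: 4 empty cells -> not full
  row 10: 2 empty cells -> not full
Total rows cleared: 3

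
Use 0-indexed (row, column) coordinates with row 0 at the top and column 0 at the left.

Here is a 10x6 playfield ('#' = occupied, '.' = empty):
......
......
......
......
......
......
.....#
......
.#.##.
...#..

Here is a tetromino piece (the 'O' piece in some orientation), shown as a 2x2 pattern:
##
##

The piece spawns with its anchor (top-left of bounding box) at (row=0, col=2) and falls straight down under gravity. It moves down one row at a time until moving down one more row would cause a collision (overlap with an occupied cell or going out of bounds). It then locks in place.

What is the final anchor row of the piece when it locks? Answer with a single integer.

Answer: 6

Derivation:
Spawn at (row=0, col=2). Try each row:
  row 0: fits
  row 1: fits
  row 2: fits
  row 3: fits
  row 4: fits
  row 5: fits
  row 6: fits
  row 7: blocked -> lock at row 6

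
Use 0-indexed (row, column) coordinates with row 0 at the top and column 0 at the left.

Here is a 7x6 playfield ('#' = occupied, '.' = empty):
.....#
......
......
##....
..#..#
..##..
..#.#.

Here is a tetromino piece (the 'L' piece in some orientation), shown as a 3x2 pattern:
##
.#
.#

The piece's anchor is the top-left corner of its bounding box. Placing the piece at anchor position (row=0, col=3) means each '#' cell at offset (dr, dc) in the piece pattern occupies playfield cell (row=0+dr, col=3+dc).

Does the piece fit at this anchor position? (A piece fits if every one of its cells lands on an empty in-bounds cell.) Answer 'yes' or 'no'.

Answer: yes

Derivation:
Check each piece cell at anchor (0, 3):
  offset (0,0) -> (0,3): empty -> OK
  offset (0,1) -> (0,4): empty -> OK
  offset (1,1) -> (1,4): empty -> OK
  offset (2,1) -> (2,4): empty -> OK
All cells valid: yes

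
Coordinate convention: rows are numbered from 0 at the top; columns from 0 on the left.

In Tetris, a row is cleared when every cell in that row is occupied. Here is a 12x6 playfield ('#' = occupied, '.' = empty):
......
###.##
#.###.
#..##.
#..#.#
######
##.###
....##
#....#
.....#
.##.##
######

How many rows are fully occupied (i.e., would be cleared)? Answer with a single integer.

Answer: 2

Derivation:
Check each row:
  row 0: 6 empty cells -> not full
  row 1: 1 empty cell -> not full
  row 2: 2 empty cells -> not full
  row 3: 3 empty cells -> not full
  row 4: 3 empty cells -> not full
  row 5: 0 empty cells -> FULL (clear)
  row 6: 1 empty cell -> not full
  row 7: 4 empty cells -> not full
  row 8: 4 empty cells -> not full
  row 9: 5 empty cells -> not full
  row 10: 2 empty cells -> not full
  row 11: 0 empty cells -> FULL (clear)
Total rows cleared: 2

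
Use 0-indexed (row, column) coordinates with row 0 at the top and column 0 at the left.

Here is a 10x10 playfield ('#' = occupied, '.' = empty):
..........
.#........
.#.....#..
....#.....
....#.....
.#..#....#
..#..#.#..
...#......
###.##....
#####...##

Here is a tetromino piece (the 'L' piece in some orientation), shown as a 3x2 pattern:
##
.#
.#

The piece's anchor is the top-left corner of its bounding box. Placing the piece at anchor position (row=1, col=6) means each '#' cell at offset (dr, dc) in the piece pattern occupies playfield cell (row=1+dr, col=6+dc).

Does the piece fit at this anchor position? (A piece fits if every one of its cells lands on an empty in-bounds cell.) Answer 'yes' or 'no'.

Answer: no

Derivation:
Check each piece cell at anchor (1, 6):
  offset (0,0) -> (1,6): empty -> OK
  offset (0,1) -> (1,7): empty -> OK
  offset (1,1) -> (2,7): occupied ('#') -> FAIL
  offset (2,1) -> (3,7): empty -> OK
All cells valid: no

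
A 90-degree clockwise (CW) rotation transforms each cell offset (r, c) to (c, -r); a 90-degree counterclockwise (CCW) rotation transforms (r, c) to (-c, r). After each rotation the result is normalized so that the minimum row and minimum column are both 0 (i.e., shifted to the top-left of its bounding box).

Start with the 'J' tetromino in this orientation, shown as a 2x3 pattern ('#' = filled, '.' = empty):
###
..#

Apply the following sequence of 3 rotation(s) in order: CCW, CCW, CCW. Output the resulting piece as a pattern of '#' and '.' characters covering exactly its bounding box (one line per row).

Start:
###
..#
After rotation 1 (CCW):
##
#.
#.
After rotation 2 (CCW):
#..
###
After rotation 3 (CCW):
.#
.#
##

Answer: .#
.#
##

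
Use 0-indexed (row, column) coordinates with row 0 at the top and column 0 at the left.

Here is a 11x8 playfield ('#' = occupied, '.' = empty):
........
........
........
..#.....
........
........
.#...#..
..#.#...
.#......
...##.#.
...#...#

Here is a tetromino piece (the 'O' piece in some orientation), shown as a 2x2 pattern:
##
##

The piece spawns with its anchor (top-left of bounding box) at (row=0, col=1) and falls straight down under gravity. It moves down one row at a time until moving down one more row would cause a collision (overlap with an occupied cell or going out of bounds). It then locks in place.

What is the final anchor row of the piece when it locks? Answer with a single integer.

Spawn at (row=0, col=1). Try each row:
  row 0: fits
  row 1: fits
  row 2: blocked -> lock at row 1

Answer: 1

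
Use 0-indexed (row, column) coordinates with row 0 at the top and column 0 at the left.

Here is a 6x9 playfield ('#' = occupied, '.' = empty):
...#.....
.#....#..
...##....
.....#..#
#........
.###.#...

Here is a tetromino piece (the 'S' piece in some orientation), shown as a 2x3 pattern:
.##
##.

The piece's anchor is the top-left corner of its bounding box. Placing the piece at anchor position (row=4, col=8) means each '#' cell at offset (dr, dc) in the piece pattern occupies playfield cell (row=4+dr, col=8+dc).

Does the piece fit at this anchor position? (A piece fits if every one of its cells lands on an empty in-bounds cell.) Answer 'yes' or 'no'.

Check each piece cell at anchor (4, 8):
  offset (0,1) -> (4,9): out of bounds -> FAIL
  offset (0,2) -> (4,10): out of bounds -> FAIL
  offset (1,0) -> (5,8): empty -> OK
  offset (1,1) -> (5,9): out of bounds -> FAIL
All cells valid: no

Answer: no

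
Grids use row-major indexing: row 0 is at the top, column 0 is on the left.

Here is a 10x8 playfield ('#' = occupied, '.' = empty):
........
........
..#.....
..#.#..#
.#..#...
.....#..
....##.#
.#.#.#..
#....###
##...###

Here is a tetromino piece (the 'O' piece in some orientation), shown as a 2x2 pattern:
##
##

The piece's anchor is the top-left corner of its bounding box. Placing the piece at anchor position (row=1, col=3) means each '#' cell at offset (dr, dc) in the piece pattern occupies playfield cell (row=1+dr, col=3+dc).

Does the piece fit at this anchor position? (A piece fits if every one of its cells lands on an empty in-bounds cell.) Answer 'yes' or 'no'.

Answer: yes

Derivation:
Check each piece cell at anchor (1, 3):
  offset (0,0) -> (1,3): empty -> OK
  offset (0,1) -> (1,4): empty -> OK
  offset (1,0) -> (2,3): empty -> OK
  offset (1,1) -> (2,4): empty -> OK
All cells valid: yes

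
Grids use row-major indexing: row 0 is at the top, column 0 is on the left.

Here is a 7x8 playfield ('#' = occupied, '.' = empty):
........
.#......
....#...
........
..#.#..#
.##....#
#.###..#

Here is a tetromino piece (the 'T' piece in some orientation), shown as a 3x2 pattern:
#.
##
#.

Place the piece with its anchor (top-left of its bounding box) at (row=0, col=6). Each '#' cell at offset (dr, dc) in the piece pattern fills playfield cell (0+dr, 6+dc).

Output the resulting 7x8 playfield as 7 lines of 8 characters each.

Answer: ......#.
.#....##
....#.#.
........
..#.#..#
.##....#
#.###..#

Derivation:
Fill (0+0,6+0) = (0,6)
Fill (0+1,6+0) = (1,6)
Fill (0+1,6+1) = (1,7)
Fill (0+2,6+0) = (2,6)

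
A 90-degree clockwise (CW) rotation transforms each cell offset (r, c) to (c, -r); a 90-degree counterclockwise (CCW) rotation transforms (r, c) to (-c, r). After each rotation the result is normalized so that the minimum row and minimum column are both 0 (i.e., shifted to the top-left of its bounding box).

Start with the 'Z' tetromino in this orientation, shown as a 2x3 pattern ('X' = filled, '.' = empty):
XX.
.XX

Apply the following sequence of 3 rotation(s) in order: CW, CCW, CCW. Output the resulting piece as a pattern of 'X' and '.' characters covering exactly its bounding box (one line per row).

Answer: .X
XX
X.

Derivation:
Start:
XX.
.XX
After rotation 1 (CW):
.X
XX
X.
After rotation 2 (CCW):
XX.
.XX
After rotation 3 (CCW):
.X
XX
X.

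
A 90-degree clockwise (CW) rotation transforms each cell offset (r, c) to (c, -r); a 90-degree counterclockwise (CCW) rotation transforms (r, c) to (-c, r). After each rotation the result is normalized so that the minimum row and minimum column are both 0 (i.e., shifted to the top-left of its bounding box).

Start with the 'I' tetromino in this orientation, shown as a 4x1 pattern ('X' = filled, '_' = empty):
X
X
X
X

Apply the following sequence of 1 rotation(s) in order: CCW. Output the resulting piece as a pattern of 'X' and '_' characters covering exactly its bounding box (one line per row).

Answer: XXXX

Derivation:
Start:
X
X
X
X
After rotation 1 (CCW):
XXXX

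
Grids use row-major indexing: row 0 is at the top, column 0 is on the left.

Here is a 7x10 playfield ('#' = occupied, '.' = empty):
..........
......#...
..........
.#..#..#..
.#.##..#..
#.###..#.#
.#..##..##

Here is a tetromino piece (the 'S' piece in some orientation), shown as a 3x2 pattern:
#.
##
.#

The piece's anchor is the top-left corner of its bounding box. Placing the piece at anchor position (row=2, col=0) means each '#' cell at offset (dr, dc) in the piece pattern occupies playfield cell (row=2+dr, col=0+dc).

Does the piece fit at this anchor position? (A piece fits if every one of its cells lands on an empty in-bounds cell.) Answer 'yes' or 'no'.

Check each piece cell at anchor (2, 0):
  offset (0,0) -> (2,0): empty -> OK
  offset (1,0) -> (3,0): empty -> OK
  offset (1,1) -> (3,1): occupied ('#') -> FAIL
  offset (2,1) -> (4,1): occupied ('#') -> FAIL
All cells valid: no

Answer: no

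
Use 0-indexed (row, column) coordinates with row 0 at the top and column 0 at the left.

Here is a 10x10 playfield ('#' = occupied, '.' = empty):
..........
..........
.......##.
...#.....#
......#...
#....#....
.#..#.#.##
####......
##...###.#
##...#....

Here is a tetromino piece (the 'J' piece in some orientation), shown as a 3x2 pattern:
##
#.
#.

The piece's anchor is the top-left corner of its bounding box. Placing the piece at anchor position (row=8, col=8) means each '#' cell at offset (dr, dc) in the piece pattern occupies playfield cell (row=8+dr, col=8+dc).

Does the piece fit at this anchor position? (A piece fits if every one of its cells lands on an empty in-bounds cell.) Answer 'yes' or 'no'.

Check each piece cell at anchor (8, 8):
  offset (0,0) -> (8,8): empty -> OK
  offset (0,1) -> (8,9): occupied ('#') -> FAIL
  offset (1,0) -> (9,8): empty -> OK
  offset (2,0) -> (10,8): out of bounds -> FAIL
All cells valid: no

Answer: no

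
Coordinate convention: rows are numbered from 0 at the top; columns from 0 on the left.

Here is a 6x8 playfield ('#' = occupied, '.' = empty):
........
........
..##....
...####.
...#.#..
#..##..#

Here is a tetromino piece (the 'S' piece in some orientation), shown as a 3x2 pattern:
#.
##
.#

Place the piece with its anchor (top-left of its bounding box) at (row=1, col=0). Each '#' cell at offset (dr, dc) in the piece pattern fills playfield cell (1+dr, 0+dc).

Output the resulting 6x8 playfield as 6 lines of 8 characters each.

Fill (1+0,0+0) = (1,0)
Fill (1+1,0+0) = (2,0)
Fill (1+1,0+1) = (2,1)
Fill (1+2,0+1) = (3,1)

Answer: ........
#.......
####....
.#.####.
...#.#..
#..##..#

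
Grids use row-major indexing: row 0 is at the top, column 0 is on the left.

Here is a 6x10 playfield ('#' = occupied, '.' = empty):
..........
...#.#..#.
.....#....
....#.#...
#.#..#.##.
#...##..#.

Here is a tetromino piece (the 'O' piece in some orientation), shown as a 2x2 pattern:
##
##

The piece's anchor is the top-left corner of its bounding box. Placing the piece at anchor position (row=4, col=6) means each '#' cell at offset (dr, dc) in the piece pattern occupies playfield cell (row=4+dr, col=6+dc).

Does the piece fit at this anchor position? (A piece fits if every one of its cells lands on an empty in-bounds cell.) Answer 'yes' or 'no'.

Answer: no

Derivation:
Check each piece cell at anchor (4, 6):
  offset (0,0) -> (4,6): empty -> OK
  offset (0,1) -> (4,7): occupied ('#') -> FAIL
  offset (1,0) -> (5,6): empty -> OK
  offset (1,1) -> (5,7): empty -> OK
All cells valid: no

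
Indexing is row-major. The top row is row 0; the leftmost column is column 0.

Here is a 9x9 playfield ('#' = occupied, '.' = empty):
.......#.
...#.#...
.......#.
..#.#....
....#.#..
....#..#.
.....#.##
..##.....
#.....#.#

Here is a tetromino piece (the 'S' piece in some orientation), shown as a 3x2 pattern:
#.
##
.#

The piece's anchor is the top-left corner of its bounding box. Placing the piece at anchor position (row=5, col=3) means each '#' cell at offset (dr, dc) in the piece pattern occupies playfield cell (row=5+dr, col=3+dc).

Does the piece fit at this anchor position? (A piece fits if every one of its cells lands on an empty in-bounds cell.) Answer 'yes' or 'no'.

Check each piece cell at anchor (5, 3):
  offset (0,0) -> (5,3): empty -> OK
  offset (1,0) -> (6,3): empty -> OK
  offset (1,1) -> (6,4): empty -> OK
  offset (2,1) -> (7,4): empty -> OK
All cells valid: yes

Answer: yes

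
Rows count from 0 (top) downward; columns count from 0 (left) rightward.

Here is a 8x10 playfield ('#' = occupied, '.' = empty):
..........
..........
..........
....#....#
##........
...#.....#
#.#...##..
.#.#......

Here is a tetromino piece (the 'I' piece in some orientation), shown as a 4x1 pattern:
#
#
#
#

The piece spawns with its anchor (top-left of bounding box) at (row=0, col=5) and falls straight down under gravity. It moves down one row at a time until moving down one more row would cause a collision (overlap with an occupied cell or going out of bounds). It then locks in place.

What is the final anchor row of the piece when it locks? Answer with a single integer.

Spawn at (row=0, col=5). Try each row:
  row 0: fits
  row 1: fits
  row 2: fits
  row 3: fits
  row 4: fits
  row 5: blocked -> lock at row 4

Answer: 4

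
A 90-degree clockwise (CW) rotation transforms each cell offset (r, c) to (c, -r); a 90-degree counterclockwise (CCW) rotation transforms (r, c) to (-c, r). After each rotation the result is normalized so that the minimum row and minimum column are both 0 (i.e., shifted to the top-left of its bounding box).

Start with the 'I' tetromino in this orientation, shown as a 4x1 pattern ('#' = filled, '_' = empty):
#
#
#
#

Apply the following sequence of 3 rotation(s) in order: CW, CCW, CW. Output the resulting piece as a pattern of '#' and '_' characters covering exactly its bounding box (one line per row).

Answer: ####

Derivation:
Start:
#
#
#
#
After rotation 1 (CW):
####
After rotation 2 (CCW):
#
#
#
#
After rotation 3 (CW):
####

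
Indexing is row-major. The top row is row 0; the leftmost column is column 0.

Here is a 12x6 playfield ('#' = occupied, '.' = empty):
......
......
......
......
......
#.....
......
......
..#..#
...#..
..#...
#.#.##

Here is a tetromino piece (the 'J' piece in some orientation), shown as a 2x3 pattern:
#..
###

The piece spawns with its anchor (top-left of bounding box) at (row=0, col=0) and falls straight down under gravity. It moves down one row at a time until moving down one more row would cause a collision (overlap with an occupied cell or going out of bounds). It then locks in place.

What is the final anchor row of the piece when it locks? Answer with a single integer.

Spawn at (row=0, col=0). Try each row:
  row 0: fits
  row 1: fits
  row 2: fits
  row 3: fits
  row 4: blocked -> lock at row 3

Answer: 3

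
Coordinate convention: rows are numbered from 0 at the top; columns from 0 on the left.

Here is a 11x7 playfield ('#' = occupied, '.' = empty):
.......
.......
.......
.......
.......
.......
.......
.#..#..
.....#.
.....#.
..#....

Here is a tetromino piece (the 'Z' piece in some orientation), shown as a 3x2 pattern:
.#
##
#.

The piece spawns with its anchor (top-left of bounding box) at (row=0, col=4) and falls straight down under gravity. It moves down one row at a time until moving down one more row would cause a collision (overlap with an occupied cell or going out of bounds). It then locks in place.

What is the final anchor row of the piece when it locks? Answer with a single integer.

Spawn at (row=0, col=4). Try each row:
  row 0: fits
  row 1: fits
  row 2: fits
  row 3: fits
  row 4: fits
  row 5: blocked -> lock at row 4

Answer: 4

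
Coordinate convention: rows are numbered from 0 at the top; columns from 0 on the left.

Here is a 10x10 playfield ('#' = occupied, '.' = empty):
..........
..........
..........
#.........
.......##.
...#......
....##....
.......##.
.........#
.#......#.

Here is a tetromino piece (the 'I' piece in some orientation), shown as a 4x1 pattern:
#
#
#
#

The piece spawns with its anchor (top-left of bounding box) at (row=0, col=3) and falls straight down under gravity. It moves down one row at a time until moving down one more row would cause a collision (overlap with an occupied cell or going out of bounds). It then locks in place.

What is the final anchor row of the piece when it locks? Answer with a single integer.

Spawn at (row=0, col=3). Try each row:
  row 0: fits
  row 1: fits
  row 2: blocked -> lock at row 1

Answer: 1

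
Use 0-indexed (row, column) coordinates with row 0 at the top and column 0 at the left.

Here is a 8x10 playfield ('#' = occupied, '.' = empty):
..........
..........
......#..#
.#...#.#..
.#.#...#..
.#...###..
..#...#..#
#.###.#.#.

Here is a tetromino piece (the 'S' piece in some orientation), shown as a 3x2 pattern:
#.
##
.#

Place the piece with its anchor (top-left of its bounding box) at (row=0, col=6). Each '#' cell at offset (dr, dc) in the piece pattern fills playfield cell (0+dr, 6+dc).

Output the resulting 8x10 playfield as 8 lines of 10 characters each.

Fill (0+0,6+0) = (0,6)
Fill (0+1,6+0) = (1,6)
Fill (0+1,6+1) = (1,7)
Fill (0+2,6+1) = (2,7)

Answer: ......#...
......##..
......##.#
.#...#.#..
.#.#...#..
.#...###..
..#...#..#
#.###.#.#.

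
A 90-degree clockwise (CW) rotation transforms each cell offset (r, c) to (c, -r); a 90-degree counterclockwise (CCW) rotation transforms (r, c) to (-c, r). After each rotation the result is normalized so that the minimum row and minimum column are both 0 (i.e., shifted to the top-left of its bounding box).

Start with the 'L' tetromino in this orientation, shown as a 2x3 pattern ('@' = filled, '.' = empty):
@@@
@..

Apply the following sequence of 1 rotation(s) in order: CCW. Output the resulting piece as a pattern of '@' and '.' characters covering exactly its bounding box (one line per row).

Answer: @.
@.
@@

Derivation:
Start:
@@@
@..
After rotation 1 (CCW):
@.
@.
@@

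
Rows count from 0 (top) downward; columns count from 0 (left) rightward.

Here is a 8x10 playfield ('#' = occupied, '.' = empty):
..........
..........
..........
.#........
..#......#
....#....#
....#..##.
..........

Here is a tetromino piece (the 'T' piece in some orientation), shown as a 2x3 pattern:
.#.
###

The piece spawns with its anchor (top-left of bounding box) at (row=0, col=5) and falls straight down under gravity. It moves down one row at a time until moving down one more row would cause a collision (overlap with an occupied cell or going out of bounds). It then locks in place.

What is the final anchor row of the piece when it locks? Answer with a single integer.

Spawn at (row=0, col=5). Try each row:
  row 0: fits
  row 1: fits
  row 2: fits
  row 3: fits
  row 4: fits
  row 5: blocked -> lock at row 4

Answer: 4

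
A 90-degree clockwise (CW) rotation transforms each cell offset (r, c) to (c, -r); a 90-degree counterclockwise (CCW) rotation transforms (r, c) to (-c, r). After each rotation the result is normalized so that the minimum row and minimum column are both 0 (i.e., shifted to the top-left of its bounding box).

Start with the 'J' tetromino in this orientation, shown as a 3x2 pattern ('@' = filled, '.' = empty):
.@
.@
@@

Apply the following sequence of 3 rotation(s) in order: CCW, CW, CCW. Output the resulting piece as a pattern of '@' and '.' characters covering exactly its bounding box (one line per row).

Start:
.@
.@
@@
After rotation 1 (CCW):
@@@
..@
After rotation 2 (CW):
.@
.@
@@
After rotation 3 (CCW):
@@@
..@

Answer: @@@
..@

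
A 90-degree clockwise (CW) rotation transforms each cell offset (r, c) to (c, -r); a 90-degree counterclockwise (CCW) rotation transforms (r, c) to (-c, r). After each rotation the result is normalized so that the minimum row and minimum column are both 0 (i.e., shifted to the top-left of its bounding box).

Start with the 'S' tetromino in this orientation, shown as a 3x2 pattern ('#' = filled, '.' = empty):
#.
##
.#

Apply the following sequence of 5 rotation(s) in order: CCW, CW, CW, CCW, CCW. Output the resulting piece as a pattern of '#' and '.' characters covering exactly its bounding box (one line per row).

Start:
#.
##
.#
After rotation 1 (CCW):
.##
##.
After rotation 2 (CW):
#.
##
.#
After rotation 3 (CW):
.##
##.
After rotation 4 (CCW):
#.
##
.#
After rotation 5 (CCW):
.##
##.

Answer: .##
##.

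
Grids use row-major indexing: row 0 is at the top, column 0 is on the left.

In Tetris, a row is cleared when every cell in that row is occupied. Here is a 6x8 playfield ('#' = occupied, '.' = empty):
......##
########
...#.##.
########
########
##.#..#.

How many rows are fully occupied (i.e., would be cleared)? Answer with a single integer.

Check each row:
  row 0: 6 empty cells -> not full
  row 1: 0 empty cells -> FULL (clear)
  row 2: 5 empty cells -> not full
  row 3: 0 empty cells -> FULL (clear)
  row 4: 0 empty cells -> FULL (clear)
  row 5: 4 empty cells -> not full
Total rows cleared: 3

Answer: 3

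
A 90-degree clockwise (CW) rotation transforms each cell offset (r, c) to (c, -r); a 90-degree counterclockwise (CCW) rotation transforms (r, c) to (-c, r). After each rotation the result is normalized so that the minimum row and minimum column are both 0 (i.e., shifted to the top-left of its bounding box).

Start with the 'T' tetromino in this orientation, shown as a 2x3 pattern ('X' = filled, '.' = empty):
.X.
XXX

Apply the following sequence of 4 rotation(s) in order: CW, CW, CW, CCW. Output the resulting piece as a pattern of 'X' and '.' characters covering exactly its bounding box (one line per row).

Start:
.X.
XXX
After rotation 1 (CW):
X.
XX
X.
After rotation 2 (CW):
XXX
.X.
After rotation 3 (CW):
.X
XX
.X
After rotation 4 (CCW):
XXX
.X.

Answer: XXX
.X.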